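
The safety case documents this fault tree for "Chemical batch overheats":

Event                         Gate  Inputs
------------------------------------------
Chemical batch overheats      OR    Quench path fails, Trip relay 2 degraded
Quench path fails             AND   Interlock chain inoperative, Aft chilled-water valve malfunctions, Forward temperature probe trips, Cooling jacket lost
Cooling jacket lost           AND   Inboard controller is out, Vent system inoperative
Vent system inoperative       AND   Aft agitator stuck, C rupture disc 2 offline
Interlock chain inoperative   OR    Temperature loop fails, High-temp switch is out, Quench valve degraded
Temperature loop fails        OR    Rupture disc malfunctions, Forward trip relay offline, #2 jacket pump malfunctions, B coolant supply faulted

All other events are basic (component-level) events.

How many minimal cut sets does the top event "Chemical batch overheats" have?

Temperature loop fails [OR]: union of children's cut sets → 4 cut set(s).
Interlock chain inoperative [OR]: union of children's cut sets → 6 cut set(s).
Vent system inoperative [AND]: one cut set from each child combined → 1 × 1 = 1 cut set(s).
Cooling jacket lost [AND]: one cut set from each child combined → 1 × 1 = 1 cut set(s).
Quench path fails [AND]: one cut set from each child combined → 6 × 1 × 1 × 1 = 6 cut set(s).
Chemical batch overheats [OR]: union of children's cut sets → 7 cut set(s).
Minimal cut sets: {Aft agitator stuck, Aft chilled-water valve malfunctions, C rupture disc 2 offline, Forward temperature probe trips, Inboard controller is out, Rupture disc malfunctions}; {Aft agitator stuck, Aft chilled-water valve malfunctions, C rupture disc 2 offline, Forward temperature probe trips, Forward trip relay offline, Inboard controller is out}; {#2 jacket pump malfunctions, Aft agitator stuck, Aft chilled-water valve malfunctions, C rupture disc 2 offline, Forward temperature probe trips, Inboard controller is out}; {Aft agitator stuck, Aft chilled-water valve malfunctions, B coolant supply faulted, C rupture disc 2 offline, Forward temperature probe trips, Inboard controller is out}; {Aft agitator stuck, Aft chilled-water valve malfunctions, C rupture disc 2 offline, Forward temperature probe trips, High-temp switch is out, Inboard controller is out}; {Aft agitator stuck, Aft chilled-water valve malfunctions, C rupture disc 2 offline, Forward temperature probe trips, Inboard controller is out, Quench valve degraded}; {Trip relay 2 degraded}.

7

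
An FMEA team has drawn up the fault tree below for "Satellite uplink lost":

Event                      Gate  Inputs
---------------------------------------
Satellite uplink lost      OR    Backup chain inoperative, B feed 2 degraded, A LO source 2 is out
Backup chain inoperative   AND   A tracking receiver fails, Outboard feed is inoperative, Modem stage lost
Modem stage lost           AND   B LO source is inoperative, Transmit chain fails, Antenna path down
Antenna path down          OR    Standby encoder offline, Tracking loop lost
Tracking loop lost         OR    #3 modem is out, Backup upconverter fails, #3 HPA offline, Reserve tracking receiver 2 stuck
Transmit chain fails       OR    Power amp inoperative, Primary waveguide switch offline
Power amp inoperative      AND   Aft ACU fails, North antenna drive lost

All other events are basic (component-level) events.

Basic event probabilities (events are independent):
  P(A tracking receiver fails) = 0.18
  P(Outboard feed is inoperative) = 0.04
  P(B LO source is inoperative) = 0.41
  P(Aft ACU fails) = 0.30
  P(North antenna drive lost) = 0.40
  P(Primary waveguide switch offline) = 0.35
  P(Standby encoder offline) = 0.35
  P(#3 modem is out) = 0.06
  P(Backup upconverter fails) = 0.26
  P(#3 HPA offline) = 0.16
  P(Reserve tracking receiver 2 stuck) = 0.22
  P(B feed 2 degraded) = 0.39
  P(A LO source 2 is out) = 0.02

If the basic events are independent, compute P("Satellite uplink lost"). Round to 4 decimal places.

P(Power amp inoperative) [AND] = 0.30 × 0.40 = 0.120000
P(Transmit chain fails) [OR] = 1 − (1−0.120000) × (1−0.35) = 0.428000
P(Tracking loop lost) [OR] = 1 − (1−0.06) × (1−0.26) × (1−0.16) × (1−0.22) = 0.544243
P(Antenna path down) [OR] = 1 − (1−0.35) × (1−0.544243) = 0.703758
P(Modem stage lost) [AND] = 0.41 × 0.428000 × 0.703758 = 0.123495
P(Backup chain inoperative) [AND] = 0.18 × 0.04 × 0.123495 = 0.000889
P(Satellite uplink lost) [OR] = 1 − (1−0.000889) × (1−0.39) × (1−0.02) = 0.402731
Rounded to 4 decimal places: P(Satellite uplink lost) ≈ 0.4027.

0.4027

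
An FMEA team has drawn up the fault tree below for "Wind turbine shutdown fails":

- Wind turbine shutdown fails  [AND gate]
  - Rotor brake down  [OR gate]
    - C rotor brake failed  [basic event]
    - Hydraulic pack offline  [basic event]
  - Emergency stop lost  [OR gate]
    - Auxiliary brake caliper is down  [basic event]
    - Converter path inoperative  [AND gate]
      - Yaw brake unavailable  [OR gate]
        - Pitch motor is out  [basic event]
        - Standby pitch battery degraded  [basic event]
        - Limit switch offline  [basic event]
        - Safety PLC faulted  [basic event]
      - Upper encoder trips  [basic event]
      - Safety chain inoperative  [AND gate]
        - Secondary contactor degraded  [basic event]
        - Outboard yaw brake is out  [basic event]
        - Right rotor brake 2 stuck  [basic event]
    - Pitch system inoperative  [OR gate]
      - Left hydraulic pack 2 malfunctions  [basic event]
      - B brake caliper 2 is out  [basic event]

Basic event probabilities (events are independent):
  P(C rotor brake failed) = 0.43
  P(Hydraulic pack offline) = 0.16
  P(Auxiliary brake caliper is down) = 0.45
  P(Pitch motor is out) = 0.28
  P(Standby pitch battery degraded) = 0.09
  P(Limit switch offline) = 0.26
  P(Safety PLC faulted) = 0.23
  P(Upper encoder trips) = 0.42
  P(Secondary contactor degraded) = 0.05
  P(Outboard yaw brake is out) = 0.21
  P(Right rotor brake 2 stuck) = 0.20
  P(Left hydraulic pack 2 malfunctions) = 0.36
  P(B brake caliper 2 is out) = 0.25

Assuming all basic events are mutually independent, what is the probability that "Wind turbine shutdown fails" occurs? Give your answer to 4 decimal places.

0.3837

P(Rotor brake down) [OR] = 1 − (1−0.43) × (1−0.16) = 0.521200
P(Yaw brake unavailable) [OR] = 1 − (1−0.28) × (1−0.09) × (1−0.26) × (1−0.23) = 0.626667
P(Safety chain inoperative) [AND] = 0.05 × 0.21 × 0.20 = 0.002100
P(Converter path inoperative) [AND] = 0.626667 × 0.42 × 0.002100 = 0.000553
P(Pitch system inoperative) [OR] = 1 − (1−0.36) × (1−0.25) = 0.520000
P(Emergency stop lost) [OR] = 1 − (1−0.45) × (1−0.000553) × (1−0.520000) = 0.736146
P(Wind turbine shutdown fails) [AND] = 0.521200 × 0.736146 = 0.383679
Rounded to 4 decimal places: P(Wind turbine shutdown fails) ≈ 0.3837.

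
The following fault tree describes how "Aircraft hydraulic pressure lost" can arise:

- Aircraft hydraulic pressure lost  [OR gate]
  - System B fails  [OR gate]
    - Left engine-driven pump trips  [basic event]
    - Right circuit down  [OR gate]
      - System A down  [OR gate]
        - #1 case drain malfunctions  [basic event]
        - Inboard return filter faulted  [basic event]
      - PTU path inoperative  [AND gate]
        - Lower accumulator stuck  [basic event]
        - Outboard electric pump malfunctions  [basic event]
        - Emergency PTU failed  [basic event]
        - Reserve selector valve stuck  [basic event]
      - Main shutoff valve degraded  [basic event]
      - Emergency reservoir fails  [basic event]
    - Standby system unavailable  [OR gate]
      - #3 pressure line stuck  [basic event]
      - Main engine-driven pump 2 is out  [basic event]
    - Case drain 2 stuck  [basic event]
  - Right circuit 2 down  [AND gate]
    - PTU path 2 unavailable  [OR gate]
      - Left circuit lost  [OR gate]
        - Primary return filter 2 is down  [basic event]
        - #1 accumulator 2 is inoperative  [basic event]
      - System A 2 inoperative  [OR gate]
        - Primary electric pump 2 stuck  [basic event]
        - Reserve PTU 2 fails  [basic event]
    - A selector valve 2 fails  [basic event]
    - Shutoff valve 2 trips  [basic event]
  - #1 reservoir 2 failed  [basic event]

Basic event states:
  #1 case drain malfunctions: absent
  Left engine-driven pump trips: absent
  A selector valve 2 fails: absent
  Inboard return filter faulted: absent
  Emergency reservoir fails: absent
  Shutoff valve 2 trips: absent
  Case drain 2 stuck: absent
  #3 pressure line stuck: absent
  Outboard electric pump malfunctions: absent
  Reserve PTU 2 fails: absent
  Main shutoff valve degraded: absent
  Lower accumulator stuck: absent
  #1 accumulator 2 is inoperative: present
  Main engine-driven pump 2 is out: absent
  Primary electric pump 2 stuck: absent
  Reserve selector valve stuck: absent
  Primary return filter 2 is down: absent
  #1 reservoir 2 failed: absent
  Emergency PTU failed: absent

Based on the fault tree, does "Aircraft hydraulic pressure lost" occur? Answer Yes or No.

No

System A down [OR]: #1 case drain malfunctions=not, Inboard return filter faulted=not → no input occurs → does not occur.
PTU path inoperative [AND]: Lower accumulator stuck=not, Outboard electric pump malfunctions=not, Emergency PTU failed=not, Reserve selector valve stuck=not → not all inputs occur → does not occur.
Right circuit down [OR]: System A down=not, PTU path inoperative=not, Main shutoff valve degraded=not, Emergency reservoir fails=not → no input occurs → does not occur.
Standby system unavailable [OR]: #3 pressure line stuck=not, Main engine-driven pump 2 is out=not → no input occurs → does not occur.
System B fails [OR]: Left engine-driven pump trips=not, Right circuit down=not, Standby system unavailable=not, Case drain 2 stuck=not → no input occurs → does not occur.
Left circuit lost [OR]: Primary return filter 2 is down=not, #1 accumulator 2 is inoperative=occurs → at least one input occurs → occurs.
System A 2 inoperative [OR]: Primary electric pump 2 stuck=not, Reserve PTU 2 fails=not → no input occurs → does not occur.
PTU path 2 unavailable [OR]: Left circuit lost=occurs, System A 2 inoperative=not → at least one input occurs → occurs.
Right circuit 2 down [AND]: PTU path 2 unavailable=occurs, A selector valve 2 fails=not, Shutoff valve 2 trips=not → not all inputs occur → does not occur.
Aircraft hydraulic pressure lost [OR]: System B fails=not, Right circuit 2 down=not, #1 reservoir 2 failed=not → no input occurs → does not occur.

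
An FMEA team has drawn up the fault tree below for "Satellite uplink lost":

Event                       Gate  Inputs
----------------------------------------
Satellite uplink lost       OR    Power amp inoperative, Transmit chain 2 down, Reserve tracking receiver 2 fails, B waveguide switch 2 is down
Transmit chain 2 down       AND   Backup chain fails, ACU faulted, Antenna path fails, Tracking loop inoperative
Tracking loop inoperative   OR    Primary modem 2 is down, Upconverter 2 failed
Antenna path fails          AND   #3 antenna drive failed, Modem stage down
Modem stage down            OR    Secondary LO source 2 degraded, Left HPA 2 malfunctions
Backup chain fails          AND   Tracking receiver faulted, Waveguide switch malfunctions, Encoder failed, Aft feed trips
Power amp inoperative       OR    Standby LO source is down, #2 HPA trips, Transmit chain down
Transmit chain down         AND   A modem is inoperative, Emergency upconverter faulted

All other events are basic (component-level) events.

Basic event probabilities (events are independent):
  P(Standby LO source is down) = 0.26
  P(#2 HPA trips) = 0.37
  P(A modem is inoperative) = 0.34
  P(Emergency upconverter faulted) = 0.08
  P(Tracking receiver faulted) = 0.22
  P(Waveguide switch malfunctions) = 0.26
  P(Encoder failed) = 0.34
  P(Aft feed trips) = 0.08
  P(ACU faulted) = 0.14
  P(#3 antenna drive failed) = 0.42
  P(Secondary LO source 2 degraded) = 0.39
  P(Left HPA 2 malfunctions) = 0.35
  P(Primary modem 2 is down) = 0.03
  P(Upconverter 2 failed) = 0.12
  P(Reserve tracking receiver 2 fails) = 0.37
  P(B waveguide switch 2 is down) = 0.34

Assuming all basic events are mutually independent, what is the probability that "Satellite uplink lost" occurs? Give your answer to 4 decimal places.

P(Transmit chain down) [AND] = 0.34 × 0.08 = 0.027200
P(Power amp inoperative) [OR] = 1 − (1−0.26) × (1−0.37) × (1−0.027200) = 0.546481
P(Backup chain fails) [AND] = 0.22 × 0.26 × 0.34 × 0.08 = 0.001556
P(Modem stage down) [OR] = 1 − (1−0.39) × (1−0.35) = 0.603500
P(Antenna path fails) [AND] = 0.42 × 0.603500 = 0.253470
P(Tracking loop inoperative) [OR] = 1 − (1−0.03) × (1−0.12) = 0.146400
P(Transmit chain 2 down) [AND] = 0.001556 × 0.14 × 0.253470 × 0.146400 = 0.000008
P(Satellite uplink lost) [OR] = 1 − (1−0.546481) × (1−0.000008) × (1−0.37) × (1−0.34) = 0.811428
Rounded to 4 decimal places: P(Satellite uplink lost) ≈ 0.8114.

0.8114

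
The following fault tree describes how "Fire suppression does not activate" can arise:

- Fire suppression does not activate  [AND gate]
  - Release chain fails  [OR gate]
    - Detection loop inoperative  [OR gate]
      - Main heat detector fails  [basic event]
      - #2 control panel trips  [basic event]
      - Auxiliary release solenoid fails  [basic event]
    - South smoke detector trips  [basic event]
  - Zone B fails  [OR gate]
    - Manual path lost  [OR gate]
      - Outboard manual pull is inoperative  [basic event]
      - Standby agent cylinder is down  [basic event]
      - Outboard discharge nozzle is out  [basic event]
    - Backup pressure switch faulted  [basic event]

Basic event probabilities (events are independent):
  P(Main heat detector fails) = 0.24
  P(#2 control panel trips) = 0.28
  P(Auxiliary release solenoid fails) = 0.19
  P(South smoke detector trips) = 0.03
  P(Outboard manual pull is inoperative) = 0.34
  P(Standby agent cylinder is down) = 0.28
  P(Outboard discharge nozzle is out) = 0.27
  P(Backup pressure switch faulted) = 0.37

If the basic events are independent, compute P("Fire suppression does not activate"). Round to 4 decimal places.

0.4455

P(Detection loop inoperative) [OR] = 1 − (1−0.24) × (1−0.28) × (1−0.19) = 0.556768
P(Release chain fails) [OR] = 1 − (1−0.556768) × (1−0.03) = 0.570065
P(Manual path lost) [OR] = 1 − (1−0.34) × (1−0.28) × (1−0.27) = 0.653104
P(Zone B fails) [OR] = 1 − (1−0.653104) × (1−0.37) = 0.781456
P(Fire suppression does not activate) [AND] = 0.570065 × 0.781456 = 0.445481
Rounded to 4 decimal places: P(Fire suppression does not activate) ≈ 0.4455.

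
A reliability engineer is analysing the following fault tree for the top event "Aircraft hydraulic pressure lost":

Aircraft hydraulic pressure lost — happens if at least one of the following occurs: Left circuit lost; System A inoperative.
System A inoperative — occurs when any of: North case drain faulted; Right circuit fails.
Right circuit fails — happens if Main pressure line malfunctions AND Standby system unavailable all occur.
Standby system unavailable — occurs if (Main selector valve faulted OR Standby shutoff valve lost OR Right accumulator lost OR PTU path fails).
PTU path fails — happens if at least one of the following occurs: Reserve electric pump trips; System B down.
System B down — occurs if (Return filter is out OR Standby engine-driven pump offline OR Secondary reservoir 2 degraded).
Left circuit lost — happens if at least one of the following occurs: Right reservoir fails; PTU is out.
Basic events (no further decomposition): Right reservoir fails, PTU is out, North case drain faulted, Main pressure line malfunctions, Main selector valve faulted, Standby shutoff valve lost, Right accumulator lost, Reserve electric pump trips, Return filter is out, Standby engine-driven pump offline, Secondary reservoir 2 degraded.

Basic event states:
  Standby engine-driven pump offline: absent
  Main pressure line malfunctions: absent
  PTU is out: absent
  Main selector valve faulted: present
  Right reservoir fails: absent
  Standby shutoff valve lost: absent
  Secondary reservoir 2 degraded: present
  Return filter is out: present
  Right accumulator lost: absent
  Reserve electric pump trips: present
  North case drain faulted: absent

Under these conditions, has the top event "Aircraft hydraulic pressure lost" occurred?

No

Left circuit lost [OR]: Right reservoir fails=not, PTU is out=not → no input occurs → does not occur.
System B down [OR]: Return filter is out=occurs, Standby engine-driven pump offline=not, Secondary reservoir 2 degraded=occurs → at least one input occurs → occurs.
PTU path fails [OR]: Reserve electric pump trips=occurs, System B down=occurs → at least one input occurs → occurs.
Standby system unavailable [OR]: Main selector valve faulted=occurs, Standby shutoff valve lost=not, Right accumulator lost=not, PTU path fails=occurs → at least one input occurs → occurs.
Right circuit fails [AND]: Main pressure line malfunctions=not, Standby system unavailable=occurs → not all inputs occur → does not occur.
System A inoperative [OR]: North case drain faulted=not, Right circuit fails=not → no input occurs → does not occur.
Aircraft hydraulic pressure lost [OR]: Left circuit lost=not, System A inoperative=not → no input occurs → does not occur.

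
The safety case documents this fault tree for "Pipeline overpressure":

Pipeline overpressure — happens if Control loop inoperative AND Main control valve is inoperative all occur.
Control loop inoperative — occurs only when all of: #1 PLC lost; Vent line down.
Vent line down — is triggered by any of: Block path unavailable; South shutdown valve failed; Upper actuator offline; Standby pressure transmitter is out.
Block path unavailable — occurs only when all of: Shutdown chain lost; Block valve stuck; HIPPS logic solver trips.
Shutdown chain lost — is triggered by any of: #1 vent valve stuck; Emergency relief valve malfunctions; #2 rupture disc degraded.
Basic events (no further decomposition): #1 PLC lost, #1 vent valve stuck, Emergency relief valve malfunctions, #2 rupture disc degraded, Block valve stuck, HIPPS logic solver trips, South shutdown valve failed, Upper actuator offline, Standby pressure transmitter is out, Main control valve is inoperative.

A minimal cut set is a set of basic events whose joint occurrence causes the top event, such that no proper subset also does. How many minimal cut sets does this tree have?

Shutdown chain lost [OR]: union of children's cut sets → 3 cut set(s).
Block path unavailable [AND]: one cut set from each child combined → 3 × 1 × 1 = 3 cut set(s).
Vent line down [OR]: union of children's cut sets → 6 cut set(s).
Control loop inoperative [AND]: one cut set from each child combined → 1 × 6 = 6 cut set(s).
Pipeline overpressure [AND]: one cut set from each child combined → 6 × 1 = 6 cut set(s).
Minimal cut sets: {#1 PLC lost, #1 vent valve stuck, Block valve stuck, HIPPS logic solver trips, Main control valve is inoperative}; {#1 PLC lost, Block valve stuck, Emergency relief valve malfunctions, HIPPS logic solver trips, Main control valve is inoperative}; {#1 PLC lost, #2 rupture disc degraded, Block valve stuck, HIPPS logic solver trips, Main control valve is inoperative}; {#1 PLC lost, Main control valve is inoperative, South shutdown valve failed}; {#1 PLC lost, Main control valve is inoperative, Upper actuator offline}; {#1 PLC lost, Main control valve is inoperative, Standby pressure transmitter is out}.

6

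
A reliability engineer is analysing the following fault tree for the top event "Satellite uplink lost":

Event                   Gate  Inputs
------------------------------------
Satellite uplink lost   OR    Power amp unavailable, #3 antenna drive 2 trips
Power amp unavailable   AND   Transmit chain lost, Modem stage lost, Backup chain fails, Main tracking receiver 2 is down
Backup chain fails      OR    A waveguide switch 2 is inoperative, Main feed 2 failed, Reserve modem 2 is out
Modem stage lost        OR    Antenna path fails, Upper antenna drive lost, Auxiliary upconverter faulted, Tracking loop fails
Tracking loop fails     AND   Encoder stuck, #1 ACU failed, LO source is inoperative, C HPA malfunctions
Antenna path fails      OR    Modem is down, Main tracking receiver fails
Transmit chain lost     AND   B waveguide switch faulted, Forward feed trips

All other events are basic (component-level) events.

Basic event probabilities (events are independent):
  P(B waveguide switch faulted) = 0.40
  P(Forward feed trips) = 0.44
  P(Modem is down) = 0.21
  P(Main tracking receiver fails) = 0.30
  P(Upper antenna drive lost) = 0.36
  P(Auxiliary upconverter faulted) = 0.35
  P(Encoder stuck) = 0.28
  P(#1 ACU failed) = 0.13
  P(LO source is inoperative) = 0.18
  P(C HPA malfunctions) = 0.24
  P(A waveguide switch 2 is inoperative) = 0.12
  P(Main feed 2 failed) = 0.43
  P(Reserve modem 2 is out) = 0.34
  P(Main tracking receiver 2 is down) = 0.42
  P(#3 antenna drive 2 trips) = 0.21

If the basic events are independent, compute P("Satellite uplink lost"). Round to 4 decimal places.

0.2401

P(Transmit chain lost) [AND] = 0.40 × 0.44 = 0.176000
P(Antenna path fails) [OR] = 1 − (1−0.21) × (1−0.30) = 0.447000
P(Tracking loop fails) [AND] = 0.28 × 0.13 × 0.18 × 0.24 = 0.001572
P(Modem stage lost) [OR] = 1 − (1−0.447000) × (1−0.36) × (1−0.35) × (1−0.001572) = 0.770314
P(Backup chain fails) [OR] = 1 − (1−0.12) × (1−0.43) × (1−0.34) = 0.668944
P(Power amp unavailable) [AND] = 0.176000 × 0.770314 × 0.668944 × 0.42 = 0.038091
P(Satellite uplink lost) [OR] = 1 − (1−0.038091) × (1−0.21) = 0.240092
Rounded to 4 decimal places: P(Satellite uplink lost) ≈ 0.2401.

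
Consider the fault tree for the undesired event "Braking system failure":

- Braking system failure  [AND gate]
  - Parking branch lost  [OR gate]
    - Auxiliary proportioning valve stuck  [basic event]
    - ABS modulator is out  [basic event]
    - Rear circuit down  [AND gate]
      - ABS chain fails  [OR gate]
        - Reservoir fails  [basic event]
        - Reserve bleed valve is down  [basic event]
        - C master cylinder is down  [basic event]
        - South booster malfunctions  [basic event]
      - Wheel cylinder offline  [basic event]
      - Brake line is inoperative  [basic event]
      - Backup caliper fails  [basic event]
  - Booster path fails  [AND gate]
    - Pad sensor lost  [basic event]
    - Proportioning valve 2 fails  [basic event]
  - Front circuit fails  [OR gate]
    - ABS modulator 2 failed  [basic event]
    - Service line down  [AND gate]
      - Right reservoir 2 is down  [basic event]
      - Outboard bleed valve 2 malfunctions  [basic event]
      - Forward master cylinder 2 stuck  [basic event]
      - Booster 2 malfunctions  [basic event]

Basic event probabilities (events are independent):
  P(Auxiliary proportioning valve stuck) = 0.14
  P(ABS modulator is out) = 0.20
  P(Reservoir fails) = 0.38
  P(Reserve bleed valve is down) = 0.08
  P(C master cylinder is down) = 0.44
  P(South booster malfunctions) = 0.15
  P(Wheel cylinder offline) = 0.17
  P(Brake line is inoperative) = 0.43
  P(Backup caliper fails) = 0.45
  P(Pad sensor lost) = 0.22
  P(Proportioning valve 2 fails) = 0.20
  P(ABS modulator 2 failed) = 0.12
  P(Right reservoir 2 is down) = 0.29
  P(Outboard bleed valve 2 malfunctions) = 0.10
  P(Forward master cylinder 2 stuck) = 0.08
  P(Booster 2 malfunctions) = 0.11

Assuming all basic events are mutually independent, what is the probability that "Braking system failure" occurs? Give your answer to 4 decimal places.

0.0017

P(ABS chain fails) [OR] = 1 − (1−0.38) × (1−0.08) × (1−0.44) × (1−0.15) = 0.728490
P(Rear circuit down) [AND] = 0.728490 × 0.17 × 0.43 × 0.45 = 0.023964
P(Parking branch lost) [OR] = 1 − (1−0.14) × (1−0.20) × (1−0.023964) = 0.328487
P(Booster path fails) [AND] = 0.22 × 0.20 = 0.044000
P(Service line down) [AND] = 0.29 × 0.10 × 0.08 × 0.11 = 0.000255
P(Front circuit fails) [OR] = 1 − (1−0.12) × (1−0.000255) = 0.120224
P(Braking system failure) [AND] = 0.328487 × 0.044000 × 0.120224 = 0.001738
Rounded to 4 decimal places: P(Braking system failure) ≈ 0.0017.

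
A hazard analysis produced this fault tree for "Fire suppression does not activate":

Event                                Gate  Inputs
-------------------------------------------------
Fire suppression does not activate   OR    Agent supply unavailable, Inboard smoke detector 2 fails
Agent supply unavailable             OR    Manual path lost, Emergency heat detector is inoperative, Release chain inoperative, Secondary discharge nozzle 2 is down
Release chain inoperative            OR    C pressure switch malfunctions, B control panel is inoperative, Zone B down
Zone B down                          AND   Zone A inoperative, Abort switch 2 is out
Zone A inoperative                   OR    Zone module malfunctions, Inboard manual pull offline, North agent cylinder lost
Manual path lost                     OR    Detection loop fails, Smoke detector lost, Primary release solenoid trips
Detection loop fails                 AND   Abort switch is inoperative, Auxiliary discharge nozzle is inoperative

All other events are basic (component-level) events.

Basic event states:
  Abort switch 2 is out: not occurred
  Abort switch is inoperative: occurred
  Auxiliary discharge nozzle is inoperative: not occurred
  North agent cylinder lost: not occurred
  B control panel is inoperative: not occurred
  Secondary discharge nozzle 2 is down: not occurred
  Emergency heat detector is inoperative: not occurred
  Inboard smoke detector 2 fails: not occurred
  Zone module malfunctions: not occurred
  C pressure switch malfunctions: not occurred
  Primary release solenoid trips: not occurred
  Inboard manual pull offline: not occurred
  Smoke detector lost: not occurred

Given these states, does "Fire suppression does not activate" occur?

No

Detection loop fails [AND]: Abort switch is inoperative=occurs, Auxiliary discharge nozzle is inoperative=not → not all inputs occur → does not occur.
Manual path lost [OR]: Detection loop fails=not, Smoke detector lost=not, Primary release solenoid trips=not → no input occurs → does not occur.
Zone A inoperative [OR]: Zone module malfunctions=not, Inboard manual pull offline=not, North agent cylinder lost=not → no input occurs → does not occur.
Zone B down [AND]: Zone A inoperative=not, Abort switch 2 is out=not → not all inputs occur → does not occur.
Release chain inoperative [OR]: C pressure switch malfunctions=not, B control panel is inoperative=not, Zone B down=not → no input occurs → does not occur.
Agent supply unavailable [OR]: Manual path lost=not, Emergency heat detector is inoperative=not, Release chain inoperative=not, Secondary discharge nozzle 2 is down=not → no input occurs → does not occur.
Fire suppression does not activate [OR]: Agent supply unavailable=not, Inboard smoke detector 2 fails=not → no input occurs → does not occur.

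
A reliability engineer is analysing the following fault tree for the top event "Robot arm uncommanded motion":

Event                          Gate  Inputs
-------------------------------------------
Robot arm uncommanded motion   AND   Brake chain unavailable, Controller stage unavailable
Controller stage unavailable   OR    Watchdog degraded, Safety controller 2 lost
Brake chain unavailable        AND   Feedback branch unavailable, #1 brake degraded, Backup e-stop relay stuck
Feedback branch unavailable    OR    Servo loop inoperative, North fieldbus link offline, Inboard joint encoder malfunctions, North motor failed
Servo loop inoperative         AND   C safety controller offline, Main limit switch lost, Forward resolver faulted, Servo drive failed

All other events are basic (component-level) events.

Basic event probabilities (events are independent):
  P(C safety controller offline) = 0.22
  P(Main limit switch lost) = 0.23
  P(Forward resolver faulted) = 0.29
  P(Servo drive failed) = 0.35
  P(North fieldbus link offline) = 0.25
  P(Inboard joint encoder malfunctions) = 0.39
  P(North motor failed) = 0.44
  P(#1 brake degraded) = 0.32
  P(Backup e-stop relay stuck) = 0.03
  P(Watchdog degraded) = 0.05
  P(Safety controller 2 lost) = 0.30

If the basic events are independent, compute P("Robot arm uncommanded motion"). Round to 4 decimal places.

P(Servo loop inoperative) [AND] = 0.22 × 0.23 × 0.29 × 0.35 = 0.005136
P(Feedback branch unavailable) [OR] = 1 − (1−0.005136) × (1−0.25) × (1−0.39) × (1−0.44) = 0.745116
P(Brake chain unavailable) [AND] = 0.745116 × 0.32 × 0.03 = 0.007153
P(Controller stage unavailable) [OR] = 1 − (1−0.05) × (1−0.30) = 0.335000
P(Robot arm uncommanded motion) [AND] = 0.007153 × 0.335000 = 0.002396
Rounded to 4 decimal places: P(Robot arm uncommanded motion) ≈ 0.0024.

0.0024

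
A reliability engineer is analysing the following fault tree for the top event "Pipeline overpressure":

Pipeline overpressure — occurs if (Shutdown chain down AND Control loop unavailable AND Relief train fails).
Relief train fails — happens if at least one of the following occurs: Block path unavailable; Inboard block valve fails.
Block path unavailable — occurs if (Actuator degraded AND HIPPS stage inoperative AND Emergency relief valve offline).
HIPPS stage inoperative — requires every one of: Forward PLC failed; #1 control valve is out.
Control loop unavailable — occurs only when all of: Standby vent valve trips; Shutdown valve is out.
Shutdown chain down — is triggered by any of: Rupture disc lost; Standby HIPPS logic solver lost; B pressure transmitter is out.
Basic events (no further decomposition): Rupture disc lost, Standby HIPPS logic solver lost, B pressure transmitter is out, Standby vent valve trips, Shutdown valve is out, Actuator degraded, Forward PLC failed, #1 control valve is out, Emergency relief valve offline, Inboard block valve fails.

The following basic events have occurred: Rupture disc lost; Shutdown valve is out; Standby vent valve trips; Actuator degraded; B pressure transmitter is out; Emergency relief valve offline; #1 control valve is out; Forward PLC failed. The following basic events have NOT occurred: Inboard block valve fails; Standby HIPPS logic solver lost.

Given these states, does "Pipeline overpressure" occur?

Shutdown chain down [OR]: Rupture disc lost=occurs, Standby HIPPS logic solver lost=not, B pressure transmitter is out=occurs → at least one input occurs → occurs.
Control loop unavailable [AND]: Standby vent valve trips=occurs, Shutdown valve is out=occurs → all inputs occur → occurs.
HIPPS stage inoperative [AND]: Forward PLC failed=occurs, #1 control valve is out=occurs → all inputs occur → occurs.
Block path unavailable [AND]: Actuator degraded=occurs, HIPPS stage inoperative=occurs, Emergency relief valve offline=occurs → all inputs occur → occurs.
Relief train fails [OR]: Block path unavailable=occurs, Inboard block valve fails=not → at least one input occurs → occurs.
Pipeline overpressure [AND]: Shutdown chain down=occurs, Control loop unavailable=occurs, Relief train fails=occurs → all inputs occur → occurs.

Yes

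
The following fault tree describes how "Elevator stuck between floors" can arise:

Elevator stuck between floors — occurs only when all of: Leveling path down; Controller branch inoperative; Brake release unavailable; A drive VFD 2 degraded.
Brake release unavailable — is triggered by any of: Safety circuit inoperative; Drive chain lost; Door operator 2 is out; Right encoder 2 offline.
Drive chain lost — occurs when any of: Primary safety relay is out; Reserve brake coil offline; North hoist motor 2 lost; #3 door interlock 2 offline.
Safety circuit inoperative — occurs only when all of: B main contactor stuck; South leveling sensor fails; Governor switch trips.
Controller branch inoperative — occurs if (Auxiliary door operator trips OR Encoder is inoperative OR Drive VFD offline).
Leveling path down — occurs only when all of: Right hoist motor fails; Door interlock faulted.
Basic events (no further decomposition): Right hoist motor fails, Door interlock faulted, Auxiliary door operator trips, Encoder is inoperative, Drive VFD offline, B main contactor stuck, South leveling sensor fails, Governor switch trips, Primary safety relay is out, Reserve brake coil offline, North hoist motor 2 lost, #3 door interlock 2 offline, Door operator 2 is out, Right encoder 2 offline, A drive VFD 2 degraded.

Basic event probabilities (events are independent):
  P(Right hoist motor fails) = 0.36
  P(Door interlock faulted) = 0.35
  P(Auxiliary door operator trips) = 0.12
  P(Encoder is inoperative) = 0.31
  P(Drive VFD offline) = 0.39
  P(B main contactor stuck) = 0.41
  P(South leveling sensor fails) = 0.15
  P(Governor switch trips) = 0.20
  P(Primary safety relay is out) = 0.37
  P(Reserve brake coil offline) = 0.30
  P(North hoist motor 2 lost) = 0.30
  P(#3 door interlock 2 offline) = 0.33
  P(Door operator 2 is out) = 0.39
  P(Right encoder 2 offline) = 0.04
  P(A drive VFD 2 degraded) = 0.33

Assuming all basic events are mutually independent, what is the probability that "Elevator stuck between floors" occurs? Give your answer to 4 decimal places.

P(Leveling path down) [AND] = 0.36 × 0.35 = 0.126000
P(Controller branch inoperative) [OR] = 1 − (1−0.12) × (1−0.31) × (1−0.39) = 0.629608
P(Safety circuit inoperative) [AND] = 0.41 × 0.15 × 0.20 = 0.012300
P(Drive chain lost) [OR] = 1 − (1−0.37) × (1−0.30) × (1−0.30) × (1−0.33) = 0.793171
P(Brake release unavailable) [OR] = 1 − (1−0.012300) × (1−0.793171) × (1−0.39) × (1−0.04) = 0.880371
P(Elevator stuck between floors) [AND] = 0.126000 × 0.629608 × 0.880371 × 0.33 = 0.023047
Rounded to 4 decimal places: P(Elevator stuck between floors) ≈ 0.0230.

0.0230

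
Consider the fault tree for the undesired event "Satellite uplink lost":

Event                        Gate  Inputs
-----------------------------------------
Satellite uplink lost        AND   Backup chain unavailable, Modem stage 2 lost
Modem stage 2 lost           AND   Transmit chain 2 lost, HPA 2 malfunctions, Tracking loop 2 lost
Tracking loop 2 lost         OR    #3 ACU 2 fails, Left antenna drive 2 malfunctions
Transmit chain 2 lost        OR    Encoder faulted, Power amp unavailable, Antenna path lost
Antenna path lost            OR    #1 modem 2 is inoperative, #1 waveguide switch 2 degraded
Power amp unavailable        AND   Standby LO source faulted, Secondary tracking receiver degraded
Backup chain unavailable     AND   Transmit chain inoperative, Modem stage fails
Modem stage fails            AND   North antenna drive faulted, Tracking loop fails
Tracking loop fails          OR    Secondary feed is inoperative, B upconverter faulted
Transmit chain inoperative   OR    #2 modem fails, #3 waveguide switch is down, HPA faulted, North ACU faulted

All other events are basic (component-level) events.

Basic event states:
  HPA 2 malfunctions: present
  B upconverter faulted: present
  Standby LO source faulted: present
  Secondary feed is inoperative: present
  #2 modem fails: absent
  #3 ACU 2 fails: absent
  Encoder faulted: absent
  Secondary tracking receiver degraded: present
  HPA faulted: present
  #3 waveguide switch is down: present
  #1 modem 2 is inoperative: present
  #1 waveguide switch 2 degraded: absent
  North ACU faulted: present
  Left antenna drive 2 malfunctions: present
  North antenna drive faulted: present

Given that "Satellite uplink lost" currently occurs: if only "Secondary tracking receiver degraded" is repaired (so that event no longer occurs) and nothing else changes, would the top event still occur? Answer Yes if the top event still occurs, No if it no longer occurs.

Yes

Counterfactual: set "Secondary tracking receiver degraded" to not occurred.
Transmit chain inoperative [OR]: #2 modem fails=not, #3 waveguide switch is down=occurs, HPA faulted=occurs, North ACU faulted=occurs → at least one input occurs → occurs.
Tracking loop fails [OR]: Secondary feed is inoperative=occurs, B upconverter faulted=occurs → at least one input occurs → occurs.
Modem stage fails [AND]: North antenna drive faulted=occurs, Tracking loop fails=occurs → all inputs occur → occurs.
Backup chain unavailable [AND]: Transmit chain inoperative=occurs, Modem stage fails=occurs → all inputs occur → occurs.
Power amp unavailable [AND]: Standby LO source faulted=occurs, Secondary tracking receiver degraded=not → not all inputs occur → does not occur.
Antenna path lost [OR]: #1 modem 2 is inoperative=occurs, #1 waveguide switch 2 degraded=not → at least one input occurs → occurs.
Transmit chain 2 lost [OR]: Encoder faulted=not, Power amp unavailable=not, Antenna path lost=occurs → at least one input occurs → occurs.
Tracking loop 2 lost [OR]: #3 ACU 2 fails=not, Left antenna drive 2 malfunctions=occurs → at least one input occurs → occurs.
Modem stage 2 lost [AND]: Transmit chain 2 lost=occurs, HPA 2 malfunctions=occurs, Tracking loop 2 lost=occurs → all inputs occur → occurs.
Satellite uplink lost [AND]: Backup chain unavailable=occurs, Modem stage 2 lost=occurs → all inputs occur → occurs.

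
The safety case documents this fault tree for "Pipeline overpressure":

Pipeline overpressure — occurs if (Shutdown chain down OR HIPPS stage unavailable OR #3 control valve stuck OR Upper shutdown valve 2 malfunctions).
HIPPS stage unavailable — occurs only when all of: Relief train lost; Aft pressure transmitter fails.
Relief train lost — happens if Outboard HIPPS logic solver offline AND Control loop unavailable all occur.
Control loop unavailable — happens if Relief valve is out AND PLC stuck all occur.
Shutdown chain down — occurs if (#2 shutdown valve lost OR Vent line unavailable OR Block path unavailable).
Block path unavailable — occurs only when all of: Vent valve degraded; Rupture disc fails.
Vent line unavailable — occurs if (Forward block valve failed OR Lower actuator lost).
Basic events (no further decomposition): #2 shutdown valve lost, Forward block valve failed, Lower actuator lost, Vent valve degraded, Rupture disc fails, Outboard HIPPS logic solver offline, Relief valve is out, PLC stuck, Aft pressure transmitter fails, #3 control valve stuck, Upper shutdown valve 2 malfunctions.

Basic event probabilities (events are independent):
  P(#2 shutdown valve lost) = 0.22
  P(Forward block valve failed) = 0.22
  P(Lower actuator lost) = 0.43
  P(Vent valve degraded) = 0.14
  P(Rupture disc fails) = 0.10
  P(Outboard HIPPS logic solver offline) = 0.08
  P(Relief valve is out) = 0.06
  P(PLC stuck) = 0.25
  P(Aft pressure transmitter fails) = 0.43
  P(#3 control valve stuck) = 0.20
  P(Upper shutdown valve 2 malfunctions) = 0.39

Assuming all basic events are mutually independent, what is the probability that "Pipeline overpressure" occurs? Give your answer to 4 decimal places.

P(Vent line unavailable) [OR] = 1 − (1−0.22) × (1−0.43) = 0.555400
P(Block path unavailable) [AND] = 0.14 × 0.10 = 0.014000
P(Shutdown chain down) [OR] = 1 − (1−0.22) × (1−0.555400) × (1−0.014000) = 0.658067
P(Control loop unavailable) [AND] = 0.06 × 0.25 = 0.015000
P(Relief train lost) [AND] = 0.08 × 0.015000 = 0.001200
P(HIPPS stage unavailable) [AND] = 0.001200 × 0.43 = 0.000516
P(Pipeline overpressure) [OR] = 1 − (1−0.658067) × (1−0.000516) × (1−0.20) × (1−0.39) = 0.833223
Rounded to 4 decimal places: P(Pipeline overpressure) ≈ 0.8332.

0.8332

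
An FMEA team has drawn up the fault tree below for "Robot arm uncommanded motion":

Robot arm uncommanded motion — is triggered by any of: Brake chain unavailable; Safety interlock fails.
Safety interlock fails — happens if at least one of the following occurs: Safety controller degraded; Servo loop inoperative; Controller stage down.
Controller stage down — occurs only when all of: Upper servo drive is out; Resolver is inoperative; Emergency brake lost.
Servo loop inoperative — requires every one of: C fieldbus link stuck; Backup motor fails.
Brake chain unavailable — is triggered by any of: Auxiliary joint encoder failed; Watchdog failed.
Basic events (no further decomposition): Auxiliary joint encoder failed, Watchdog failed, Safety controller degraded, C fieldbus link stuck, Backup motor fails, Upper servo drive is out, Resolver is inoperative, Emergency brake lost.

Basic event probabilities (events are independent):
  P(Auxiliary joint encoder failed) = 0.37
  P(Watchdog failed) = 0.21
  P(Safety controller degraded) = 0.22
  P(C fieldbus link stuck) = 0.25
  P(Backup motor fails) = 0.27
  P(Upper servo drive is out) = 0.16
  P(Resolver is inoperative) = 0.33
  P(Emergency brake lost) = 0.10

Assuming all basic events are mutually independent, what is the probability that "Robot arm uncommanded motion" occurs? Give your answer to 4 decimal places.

P(Brake chain unavailable) [OR] = 1 − (1−0.37) × (1−0.21) = 0.502300
P(Servo loop inoperative) [AND] = 0.25 × 0.27 = 0.067500
P(Controller stage down) [AND] = 0.16 × 0.33 × 0.10 = 0.005280
P(Safety interlock fails) [OR] = 1 − (1−0.22) × (1−0.067500) × (1−0.005280) = 0.276490
P(Robot arm uncommanded motion) [OR] = 1 − (1−0.502300) × (1−0.276490) = 0.639909
Rounded to 4 decimal places: P(Robot arm uncommanded motion) ≈ 0.6399.

0.6399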